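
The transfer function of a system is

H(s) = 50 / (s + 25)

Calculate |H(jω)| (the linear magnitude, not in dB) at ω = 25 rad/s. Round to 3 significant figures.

Substitute s = j25:
Numerator: 50 = 50 + j0
Denominator: (j25) + 25 = 25 + j25
|N| = √(50² + 0²) ≈ 50, ∠N ≈ 0.00°
|D| = √(25² + 25²) ≈ 35.355, ∠D ≈ 45.00°
|H| = 50 / 35.355 ≈ 1.4142

1.41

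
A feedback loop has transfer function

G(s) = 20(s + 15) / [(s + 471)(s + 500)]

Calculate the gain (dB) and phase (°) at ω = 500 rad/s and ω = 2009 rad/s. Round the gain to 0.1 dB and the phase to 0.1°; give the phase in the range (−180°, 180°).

At s = jω = j500:
zero (s+15): 15 + j500 → |·| = √(15²+500²) = √250225 ≈ 500.22, ∠ = arctan(500/15) ≈ 88.28°
pole (s+471): 471 + j500 → |·| = √(471²+500²) = √471841 ≈ 686.91, ∠ = arctan(500/471) ≈ 46.71°
pole (s+500): 500 + j500 → |·| = √(500²+500²) = √500000 ≈ 707.11, ∠ = arctan(500/500) ≈ 45.00°
|G| = 20 · 500.22 / 4.8572e+05 ≈ 0.020597
Gain = 20 log₁₀(0.020597) ≈ -33.72 dB
∠G = 88.28° − 91.71° = -3.43°

At s = jω = j2009:
zero (s+15): 15 + j2009 → |·| = √(15²+2009²) = √4036306 ≈ 2009.1, ∠ = arctan(2009/15) ≈ 89.57°
pole (s+471): 471 + j2009 → |·| = √(471²+2009²) = √4257922 ≈ 2063.5, ∠ = arctan(2009/471) ≈ 76.81°
pole (s+500): 500 + j2009 → |·| = √(500²+2009²) = √4286081 ≈ 2070.3, ∠ = arctan(2009/500) ≈ 76.02°
|G| = 20 · 2009.1 / 4.2721e+06 ≈ 0.0094057
Gain = 20 log₁₀(0.0094057) ≈ -40.53 dB
∠G = 89.57° − 152.83° = -63.26°

ω = 500: -33.7 dB, -3.4°; ω = 2009: -40.5 dB, -63.3°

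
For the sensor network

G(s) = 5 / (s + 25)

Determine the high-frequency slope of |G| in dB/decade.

Each pole contributes −20 dB/decade at high frequency; each zero contributes +20 dB/decade.
Net: 0 zero(s) − 1 pole(s) → -20 dB/decade.

-20 dB/decade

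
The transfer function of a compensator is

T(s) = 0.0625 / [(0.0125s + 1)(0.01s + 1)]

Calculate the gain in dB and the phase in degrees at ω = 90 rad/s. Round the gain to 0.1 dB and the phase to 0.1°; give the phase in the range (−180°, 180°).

-30.2 dB, -90.4°

At ω = 90 rad/s:
pole (1 + j90·0.0125) = 1 + j1.125 → |·| ≈ 1.5052, ∠ ≈ 48.37°
pole (1 + j90·0.01) = 1 + j0.9 → |·| ≈ 1.3454, ∠ ≈ 41.99°
|T| = 0.0625 · 1 / (1.5052 · 1.3454) ≈ 0.030863
Gain = 20 log₁₀(0.030863) ≈ -30.21 dB
∠T = (0°) − (48.37° + 41.99°) = -90.36°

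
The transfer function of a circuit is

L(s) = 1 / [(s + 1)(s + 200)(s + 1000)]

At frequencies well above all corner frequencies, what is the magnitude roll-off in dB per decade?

-60 dB/decade

Each pole contributes −20 dB/decade at high frequency; each zero contributes +20 dB/decade.
Net: 0 zero(s) − 3 pole(s) → -60 dB/decade.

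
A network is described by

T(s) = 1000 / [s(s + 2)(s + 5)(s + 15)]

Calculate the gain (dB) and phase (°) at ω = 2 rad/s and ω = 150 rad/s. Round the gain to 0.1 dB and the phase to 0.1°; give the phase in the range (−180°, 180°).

At s = jω = j2:
pole (s+2): 2 + j2 → |·| = √(2²+2²) = √8 ≈ 2.8284, ∠ = arctan(2/2) ≈ 45.00°
pole (s+5): 5 + j2 → |·| = √(5²+2²) = √29 ≈ 5.3852, ∠ = arctan(2/5) ≈ 21.80°
pole (s+15): 15 + j2 → |·| = √(15²+2²) = √229 ≈ 15.133, ∠ = arctan(2/15) ≈ 7.59°
pole at origin: |s| = 2, ∠ = 90.00° (in denominator)
|T| = 1000 / 461 ≈ 2.1692
Gain = 20 log₁₀(2.1692) ≈ 6.73 dB
∠T = 0.00° − 164.39° = -164.39°

At s = jω = j150:
pole (s+2): 2 + j150 → |·| = √(2²+150²) = √22504 ≈ 150.01, ∠ = arctan(150/2) ≈ 89.24°
pole (s+5): 5 + j150 → |·| = √(5²+150²) = √22525 ≈ 150.08, ∠ = arctan(150/5) ≈ 88.09°
pole (s+15): 15 + j150 → |·| = √(15²+150²) = √22725 ≈ 150.75, ∠ = arctan(150/15) ≈ 84.29°
pole at origin: |s| = 150, ∠ = 90.00° (in denominator)
|T| = 1000 / 5.0909e+08 ≈ 1.9643e-06
Gain = 20 log₁₀(1.9643e-06) ≈ -114.14 dB
∠T = 0.00° − 351.62° = -351.62° ≡ 8.38° (principal value)

ω = 2: 6.7 dB, -164.4°; ω = 150: -114.1 dB, 8.4°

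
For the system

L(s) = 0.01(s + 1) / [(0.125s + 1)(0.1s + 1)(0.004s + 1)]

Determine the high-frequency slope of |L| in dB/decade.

-40 dB/decade

Each pole contributes −20 dB/decade at high frequency; each zero contributes +20 dB/decade.
Net: 1 zero(s) − 3 pole(s) → -40 dB/decade.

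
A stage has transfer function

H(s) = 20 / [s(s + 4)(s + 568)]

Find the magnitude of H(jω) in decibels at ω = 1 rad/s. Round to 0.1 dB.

At s = jω = j1:
pole (s+4): 4 + j1 → |·| = √(4²+1²) = √17 ≈ 4.1231, ∠ = arctan(1/4) ≈ 14.04°
pole (s+568): 568 + j1 → |·| = √(568²+1²) = √322625 ≈ 568, ∠ = arctan(1/568) ≈ 0.10°
pole at origin: |s| = 1, ∠ = 90.00° (in denominator)
|H| = 20 / 2341.9 ≈ 0.0085401
Gain = 20 log₁₀(0.0085401) ≈ -41.37 dB

-41.4 dB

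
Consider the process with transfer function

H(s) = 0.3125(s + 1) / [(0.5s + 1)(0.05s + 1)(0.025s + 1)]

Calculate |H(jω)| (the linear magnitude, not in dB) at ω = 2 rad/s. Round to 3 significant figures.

0.491

At ω = 2 rad/s:
zero (1 + j2·1) = 1 + j2 → |·| ≈ 2.2361, ∠ ≈ 63.43°
pole (1 + j2·0.5) = 1 + j1 → |·| ≈ 1.4142, ∠ ≈ 45.00°
pole (1 + j2·0.05) = 1 + j0.1 → |·| ≈ 1.005, ∠ ≈ 5.71°
pole (1 + j2·0.025) = 1 + j0.05 → |·| ≈ 1.0012, ∠ ≈ 2.86°
|H| = 0.3125 · 2.2361 / (1.4142 · 1.005 · 1.0012) ≈ 0.49107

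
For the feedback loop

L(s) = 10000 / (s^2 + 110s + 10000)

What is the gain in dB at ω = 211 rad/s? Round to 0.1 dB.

At s = jω = j211:
quadratic: (j211)² + 110·j211 + 10000 = -34521 + j23210 → |·| ≈ 41598, ∠ ≈ 146.09°
|L| = 10000 / 41598 ≈ 0.2404
Gain = 20 log₁₀(0.2404) ≈ -12.38 dB

-12.4 dB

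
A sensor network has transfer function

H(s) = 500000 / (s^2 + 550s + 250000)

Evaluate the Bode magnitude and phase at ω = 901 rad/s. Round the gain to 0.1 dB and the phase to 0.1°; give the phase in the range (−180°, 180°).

At s = jω = j901:
quadratic: (j901)² + 550·j901 + 250000 = -561801 + j495550 → |·| ≈ 7.4913e+05, ∠ ≈ 138.59°
|H| = 500000 / 7.4913e+05 ≈ 0.66744
Gain = 20 log₁₀(0.66744) ≈ -3.51 dB
∠H = 0.00° − 138.59° = -138.59°

-3.5 dB, -138.6°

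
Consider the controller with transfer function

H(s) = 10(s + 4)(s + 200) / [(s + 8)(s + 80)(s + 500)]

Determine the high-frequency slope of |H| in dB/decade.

Each pole contributes −20 dB/decade at high frequency; each zero contributes +20 dB/decade.
Net: 2 zero(s) − 3 pole(s) → -20 dB/decade.

-20 dB/decade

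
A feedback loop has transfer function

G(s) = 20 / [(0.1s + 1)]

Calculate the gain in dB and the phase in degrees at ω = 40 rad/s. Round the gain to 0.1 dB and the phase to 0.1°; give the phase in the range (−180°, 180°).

At ω = 40 rad/s:
pole (1 + j40·0.1) = 1 + j4 → |·| ≈ 4.1231, ∠ ≈ 75.96°
|G| = 20 · 1 / (4.1231) ≈ 4.8507
Gain = 20 log₁₀(4.8507) ≈ 13.72 dB
∠G = (0°) − (75.96°) = -75.96°

13.7 dB, -76.0°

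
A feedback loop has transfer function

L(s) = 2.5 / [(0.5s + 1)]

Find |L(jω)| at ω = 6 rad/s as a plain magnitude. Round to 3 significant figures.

0.791

At ω = 6 rad/s:
pole (1 + j6·0.5) = 1 + j3 → |·| ≈ 3.1623, ∠ ≈ 71.57°
|L| = 2.5 · 1 / (3.1623) ≈ 0.79056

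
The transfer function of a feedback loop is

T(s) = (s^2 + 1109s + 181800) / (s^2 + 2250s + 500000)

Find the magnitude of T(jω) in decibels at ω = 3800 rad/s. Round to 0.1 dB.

-0.8 dB

Substitute s = j3800:
Numerator: (j3800)^2 + 1109(j3800) + 181800 = -14258200 + j4214200
Denominator: (j3800)^2 + 2250(j3800) + 500000 = -13940000 + j8550000
|N| = √(14258200² + 4214200²) ≈ 1.4868e+07, ∠N ≈ 163.53°
|D| = √(13940000² + 8550000²) ≈ 1.6353e+07, ∠D ≈ 148.48°
|T| = 1.4868e+07 / 1.6353e+07 ≈ 0.90919
Gain = 20 log₁₀(0.90919) ≈ -0.83 dB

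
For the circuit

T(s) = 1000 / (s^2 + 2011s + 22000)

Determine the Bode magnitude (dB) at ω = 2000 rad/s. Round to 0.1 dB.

-75.1 dB

Substitute s = j2000:
Numerator: 1000 = 1000 + j0
Denominator: (j2000)^2 + 2011(j2000) + 22000 = -3978000 + j4022000
|N| = √(1000² + 0²) ≈ 1000, ∠N ≈ 0.00°
|D| = √(3978000² + 4022000²) ≈ 5.6569e+06, ∠D ≈ 134.68°
|T| = 1000 / 5.6569e+06 ≈ 0.00017678
Gain = 20 log₁₀(0.00017678) ≈ -75.05 dB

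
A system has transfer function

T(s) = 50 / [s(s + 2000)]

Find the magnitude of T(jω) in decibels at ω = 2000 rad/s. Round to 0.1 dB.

-101.1 dB

At s = jω = j2000:
pole (s+2000): 2000 + j2000 → |·| = √(2000²+2000²) = √8000000 ≈ 2828.4, ∠ = arctan(2000/2000) ≈ 45.00°
pole at origin: |s| = 2000, ∠ = 90.00° (in denominator)
|T| = 50 / 5.6568e+06 ≈ 8.8389e-06
Gain = 20 log₁₀(8.8389e-06) ≈ -101.07 dB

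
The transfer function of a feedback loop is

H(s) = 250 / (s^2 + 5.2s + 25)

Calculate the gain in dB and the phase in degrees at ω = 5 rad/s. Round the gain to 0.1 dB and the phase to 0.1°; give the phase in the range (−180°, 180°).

19.7 dB, -90.0°

At s = jω = j5:
quadratic: (j5)² + 5.2·j5 + 25 = 0 + j26 → |·| ≈ 26, ∠ ≈ 90.00°
|H| = 250 / 26 ≈ 9.6154
Gain = 20 log₁₀(9.6154) ≈ 19.66 dB
∠H = 0.00° − 90.00° = -90.00°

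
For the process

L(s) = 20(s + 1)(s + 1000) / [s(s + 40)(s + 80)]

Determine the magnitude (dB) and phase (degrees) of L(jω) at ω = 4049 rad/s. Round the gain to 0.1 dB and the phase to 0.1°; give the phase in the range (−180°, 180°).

At s = jω = j4049:
zero (s+1): 1 + j4049 → |·| = √(1²+4049²) = √16394402 ≈ 4049, ∠ = arctan(4049/1) ≈ 89.99°
zero (s+1000): 1000 + j4049 → |·| = √(1000²+4049²) = √17394401 ≈ 4170.7, ∠ = arctan(4049/1000) ≈ 76.13°
pole (s+40): 40 + j4049 → |·| = √(40²+4049²) = √16396001 ≈ 4049.2, ∠ = arctan(4049/40) ≈ 89.43°
pole (s+80): 80 + j4049 → |·| = √(80²+4049²) = √16400801 ≈ 4049.8, ∠ = arctan(4049/80) ≈ 88.87°
pole at origin: |s| = 4049, ∠ = 90.00° (in denominator)
|L| = 20 · 1.6887e+07 / 6.6397e+10 ≈ 0.0050867
Gain = 20 log₁₀(0.0050867) ≈ -45.87 dB
∠L = 166.12° − 268.30° = -102.18°

-45.9 dB, -102.2°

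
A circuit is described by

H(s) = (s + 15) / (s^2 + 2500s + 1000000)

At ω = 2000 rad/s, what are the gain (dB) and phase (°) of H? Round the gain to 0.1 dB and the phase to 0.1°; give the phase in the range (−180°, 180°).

Substitute s = j2000:
Numerator: (j2000) + 15 = 15 + j2000
Denominator: (j2000)^2 + 2500(j2000) + 1000000 = -3000000 + j5000000
|N| = √(15² + 2000²) ≈ 2000.1, ∠N ≈ 89.57°
|D| = √(3000000² + 5000000²) ≈ 5.831e+06, ∠D ≈ 120.96°
|H| = 2000.1 / 5.831e+06 ≈ 0.00034301
Gain = 20 log₁₀(0.00034301) ≈ -69.29 dB
∠H = 89.57° − 120.96° = -31.39°

-69.3 dB, -31.4°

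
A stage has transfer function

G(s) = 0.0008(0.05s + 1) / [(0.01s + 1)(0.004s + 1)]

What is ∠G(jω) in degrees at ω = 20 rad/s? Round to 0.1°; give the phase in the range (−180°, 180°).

29.1°

At ω = 20 rad/s:
zero (1 + j20·0.05) = 1 + j1 → |·| ≈ 1.4142, ∠ ≈ 45.00°
pole (1 + j20·0.01) = 1 + j0.2 → |·| ≈ 1.0198, ∠ ≈ 11.31°
pole (1 + j20·0.004) = 1 + j0.08 → |·| ≈ 1.0032, ∠ ≈ 4.57°
∠G = (45.00°) − (11.31° + 4.57°) = 29.12°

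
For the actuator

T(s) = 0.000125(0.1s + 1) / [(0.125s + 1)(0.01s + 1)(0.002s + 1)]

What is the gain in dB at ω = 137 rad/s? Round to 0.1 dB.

-84.9 dB

At ω = 137 rad/s:
zero (1 + j137·0.1) = 1 + j13.7 → |·| ≈ 13.736, ∠ ≈ 85.83°
pole (1 + j137·0.125) = 1 + j17.125 → |·| ≈ 17.154, ∠ ≈ 86.66°
pole (1 + j137·0.01) = 1 + j1.37 → |·| ≈ 1.6961, ∠ ≈ 53.87°
pole (1 + j137·0.002) = 1 + j0.274 → |·| ≈ 1.0369, ∠ ≈ 15.32°
|T| = 0.000125 · 13.736 / (17.154 · 1.6961 · 1.0369) ≈ 5.6914e-05
Gain = 20 log₁₀(5.6914e-05) ≈ -84.90 dB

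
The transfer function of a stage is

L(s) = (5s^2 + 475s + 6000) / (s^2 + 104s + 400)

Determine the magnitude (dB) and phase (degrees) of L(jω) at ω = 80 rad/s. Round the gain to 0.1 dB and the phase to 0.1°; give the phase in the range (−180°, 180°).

Substitute s = j80:
Numerator: 5(j80)^2 + 475(j80) + 6000 = -26000 + j38000
Denominator: (j80)^2 + 104(j80) + 400 = -6000 + j8320
|N| = √(26000² + 38000²) ≈ 46043, ∠N ≈ 124.38°
|D| = √(6000² + 8320²) ≈ 10258, ∠D ≈ 125.80°
|L| = 46043 / 10258 ≈ 4.4885
Gain = 20 log₁₀(4.4885) ≈ 13.04 dB
∠L = 124.38° − 125.80° = -1.42°

13.0 dB, -1.4°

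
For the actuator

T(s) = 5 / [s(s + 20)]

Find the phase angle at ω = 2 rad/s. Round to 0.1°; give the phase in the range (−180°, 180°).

-95.7°

At s = jω = j2:
pole (s+20): 20 + j2 → |·| = √(20²+2²) = √404 ≈ 20.1, ∠ = arctan(2/20) ≈ 5.71°
pole at origin: |s| = 2, ∠ = 90.00° (in denominator)
∠T = 0.00° − 95.71° = -95.71°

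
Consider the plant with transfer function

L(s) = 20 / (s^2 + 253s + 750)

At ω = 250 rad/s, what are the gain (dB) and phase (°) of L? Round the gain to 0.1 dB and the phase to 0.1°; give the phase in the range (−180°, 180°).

-72.9 dB, -134.3°

Substitute s = j250:
Numerator: 20 = 20 + j0
Denominator: (j250)^2 + 253(j250) + 750 = -61750 + j63250
|N| = √(20² + 0²) ≈ 20, ∠N ≈ 0.00°
|D| = √(61750² + 63250²) ≈ 88395, ∠D ≈ 134.31°
|L| = 20 / 88395 ≈ 0.00022626
Gain = 20 log₁₀(0.00022626) ≈ -72.91 dB
∠L = 0.00° − 134.31° = -134.31°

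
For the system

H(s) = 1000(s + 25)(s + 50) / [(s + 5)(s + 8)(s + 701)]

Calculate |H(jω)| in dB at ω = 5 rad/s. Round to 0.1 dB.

At s = jω = j5:
zero (s+25): 25 + j5 → |·| = √(25²+5²) = √650 ≈ 25.495, ∠ = arctan(5/25) ≈ 11.31°
zero (s+50): 50 + j5 → |·| = √(50²+5²) = √2525 ≈ 50.249, ∠ = arctan(5/50) ≈ 5.71°
pole (s+5): 5 + j5 → |·| = √(5²+5²) = √50 ≈ 7.0711, ∠ = arctan(5/5) ≈ 45.00°
pole (s+8): 8 + j5 → |·| = √(8²+5²) = √89 ≈ 9.434, ∠ = arctan(5/8) ≈ 32.01°
pole (s+701): 701 + j5 → |·| = √(701²+5²) = √491426 ≈ 701.02, ∠ = arctan(5/701) ≈ 0.41°
|H| = 1000 · 1281.1 / 46764 ≈ 27.395
Gain = 20 log₁₀(27.395) ≈ 28.75 dB

28.8 dB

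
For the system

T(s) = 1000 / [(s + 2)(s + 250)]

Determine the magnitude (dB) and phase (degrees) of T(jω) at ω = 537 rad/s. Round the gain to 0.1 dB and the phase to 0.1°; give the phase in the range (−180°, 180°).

At s = jω = j537:
pole (s+2): 2 + j537 → |·| = √(2²+537²) = √288373 ≈ 537, ∠ = arctan(537/2) ≈ 89.79°
pole (s+250): 250 + j537 → |·| = √(250²+537²) = √350869 ≈ 592.34, ∠ = arctan(537/250) ≈ 65.04°
|T| = 1000 / 3.1809e+05 ≈ 0.0031438
Gain = 20 log₁₀(0.0031438) ≈ -50.05 dB
∠T = 0.00° − 154.83° = -154.83°

-50.1 dB, -154.8°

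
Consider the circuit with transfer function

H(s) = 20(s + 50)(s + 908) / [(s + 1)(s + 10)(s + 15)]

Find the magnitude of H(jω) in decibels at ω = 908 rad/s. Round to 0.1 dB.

At s = jω = j908:
zero (s+50): 50 + j908 → |·| = √(50²+908²) = √826964 ≈ 909.38, ∠ = arctan(908/50) ≈ 86.85°
zero (s+908): 908 + j908 → |·| = √(908²+908²) = √1648928 ≈ 1284.1, ∠ = arctan(908/908) ≈ 45.00°
pole (s+1): 1 + j908 → |·| = √(1²+908²) = √824465 ≈ 908, ∠ = arctan(908/1) ≈ 89.94°
pole (s+10): 10 + j908 → |·| = √(10²+908²) = √824564 ≈ 908.06, ∠ = arctan(908/10) ≈ 89.37°
pole (s+15): 15 + j908 → |·| = √(15²+908²) = √824689 ≈ 908.12, ∠ = arctan(908/15) ≈ 89.05°
|H| = 20 · 1.1677e+06 / 7.4876e+08 ≈ 0.03119
Gain = 20 log₁₀(0.03119) ≈ -30.12 dB

-30.1 dB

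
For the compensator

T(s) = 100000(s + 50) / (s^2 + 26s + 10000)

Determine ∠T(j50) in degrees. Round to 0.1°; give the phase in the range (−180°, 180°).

35.2°

At s = jω = j50:
zero (s+50): 50 + j50 → |·| = √(50²+50²) = √5000 ≈ 70.711, ∠ = arctan(50/50) ≈ 45.00°
quadratic: (j50)² + 26·j50 + 10000 = 7500 + j1300 → |·| ≈ 7611.8, ∠ ≈ 9.83°
∠T = 45.00° − 9.83° = 35.17°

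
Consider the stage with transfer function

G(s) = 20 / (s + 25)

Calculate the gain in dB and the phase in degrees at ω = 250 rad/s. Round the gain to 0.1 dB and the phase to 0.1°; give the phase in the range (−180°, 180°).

-22.0 dB, -84.3°

Substitute s = j250:
Numerator: 20 = 20 + j0
Denominator: (j250) + 25 = 25 + j250
|N| = √(20² + 0²) ≈ 20, ∠N ≈ 0.00°
|D| = √(25² + 250²) ≈ 251.25, ∠D ≈ 84.29°
|G| = 20 / 251.25 ≈ 0.079602
Gain = 20 log₁₀(0.079602) ≈ -21.98 dB
∠G = 0.00° − 84.29° = -84.29°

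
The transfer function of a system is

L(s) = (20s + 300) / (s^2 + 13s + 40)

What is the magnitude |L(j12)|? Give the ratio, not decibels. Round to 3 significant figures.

2.05

Substitute s = j12:
Numerator: 20(j12) + 300 = 300 + j240
Denominator: (j12)^2 + 13(j12) + 40 = -104 + j156
|N| = √(300² + 240²) ≈ 384.19, ∠N ≈ 38.66°
|D| = √(104² + 156²) ≈ 187.49, ∠D ≈ 123.69°
|L| = 384.19 / 187.49 ≈ 2.0491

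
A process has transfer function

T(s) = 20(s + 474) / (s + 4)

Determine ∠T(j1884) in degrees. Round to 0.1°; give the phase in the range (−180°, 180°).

At s = jω = j1884:
zero (s+474): 474 + j1884 → |·| = √(474²+1884²) = √3774132 ≈ 1942.7, ∠ = arctan(1884/474) ≈ 75.88°
pole (s+4): 4 + j1884 → |·| = √(4²+1884²) = √3549472 ≈ 1884, ∠ = arctan(1884/4) ≈ 89.88°
∠T = 75.88° − 89.88° = -14.00°

-14.0°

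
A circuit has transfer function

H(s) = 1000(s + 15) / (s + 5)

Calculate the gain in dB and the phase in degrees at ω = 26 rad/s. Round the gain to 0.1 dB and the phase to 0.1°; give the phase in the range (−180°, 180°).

At s = jω = j26:
zero (s+15): 15 + j26 → |·| = √(15²+26²) = √901 ≈ 30.017, ∠ = arctan(26/15) ≈ 60.02°
pole (s+5): 5 + j26 → |·| = √(5²+26²) = √701 ≈ 26.476, ∠ = arctan(26/5) ≈ 79.11°
|H| = 1000 · 30.017 / 26.476 ≈ 1133.7
Gain = 20 log₁₀(1133.7) ≈ 61.09 dB
∠H = 60.02° − 79.11° = -19.09°

61.1 dB, -19.1°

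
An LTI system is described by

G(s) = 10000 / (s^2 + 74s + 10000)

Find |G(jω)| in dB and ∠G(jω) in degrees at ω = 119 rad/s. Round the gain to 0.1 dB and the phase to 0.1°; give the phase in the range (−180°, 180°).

0.2 dB, -115.3°

At s = jω = j119:
quadratic: (j119)² + 74·j119 + 10000 = -4161 + j8806 → |·| ≈ 9739.6, ∠ ≈ 115.29°
|G| = 10000 / 9739.6 ≈ 1.0267
Gain = 20 log₁₀(1.0267) ≈ 0.23 dB
∠G = 0.00° − 115.29° = -115.29°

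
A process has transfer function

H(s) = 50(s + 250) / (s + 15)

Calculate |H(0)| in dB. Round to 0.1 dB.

58.4 dB

H(0) = 50·250 / (15) ≈ 833.33
20 log₁₀(833.33) ≈ 58.42 dB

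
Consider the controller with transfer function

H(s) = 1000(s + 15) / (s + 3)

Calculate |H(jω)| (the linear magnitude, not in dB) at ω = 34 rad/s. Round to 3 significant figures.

1.09e+03

At s = jω = j34:
zero (s+15): 15 + j34 → |·| = √(15²+34²) = √1381 ≈ 37.162, ∠ = arctan(34/15) ≈ 66.19°
pole (s+3): 3 + j34 → |·| = √(3²+34²) = √1165 ≈ 34.132, ∠ = arctan(34/3) ≈ 84.96°
|H| = 1000 · 37.162 / 34.132 ≈ 1088.8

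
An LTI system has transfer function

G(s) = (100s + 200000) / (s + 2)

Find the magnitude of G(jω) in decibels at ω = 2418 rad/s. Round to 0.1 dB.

Substitute s = j2418:
Numerator: 100(j2418) + 200000 = 200000 + j241800
Denominator: (j2418) + 2 = 2 + j2418
|N| = √(200000² + 241800²) ≈ 3.1379e+05, ∠N ≈ 50.40°
|D| = √(2² + 2418²) ≈ 2418, ∠D ≈ 89.95°
|G| = 3.1379e+05 / 2418 ≈ 129.77
Gain = 20 log₁₀(129.77) ≈ 42.26 dB

42.3 dB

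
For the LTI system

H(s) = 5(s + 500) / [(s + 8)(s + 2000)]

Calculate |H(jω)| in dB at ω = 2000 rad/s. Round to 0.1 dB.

At s = jω = j2000:
zero (s+500): 500 + j2000 → |·| = √(500²+2000²) = √4250000 ≈ 2061.6, ∠ = arctan(2000/500) ≈ 75.96°
pole (s+8): 8 + j2000 → |·| = √(8²+2000²) = √4000064 ≈ 2000, ∠ = arctan(2000/8) ≈ 89.77°
pole (s+2000): 2000 + j2000 → |·| = √(2000²+2000²) = √8000000 ≈ 2828.4, ∠ = arctan(2000/2000) ≈ 45.00°
|H| = 5 · 2061.6 / 5.6568e+06 ≈ 0.0018222
Gain = 20 log₁₀(0.0018222) ≈ -54.79 dB

-54.8 dB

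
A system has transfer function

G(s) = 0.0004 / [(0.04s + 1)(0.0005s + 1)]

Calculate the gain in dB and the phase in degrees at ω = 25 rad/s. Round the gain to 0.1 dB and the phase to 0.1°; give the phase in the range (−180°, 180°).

-71.0 dB, -45.7°

At ω = 25 rad/s:
pole (1 + j25·0.04) = 1 + j1 → |·| ≈ 1.4142, ∠ ≈ 45.00°
pole (1 + j25·0.0005) = 1 + j0.0125 → |·| ≈ 1.0001, ∠ ≈ 0.72°
|G| = 0.0004 · 1 / (1.4142 · 1.0001) ≈ 0.00028282
Gain = 20 log₁₀(0.00028282) ≈ -70.97 dB
∠G = (0°) − (45.00° + 0.72°) = -45.72°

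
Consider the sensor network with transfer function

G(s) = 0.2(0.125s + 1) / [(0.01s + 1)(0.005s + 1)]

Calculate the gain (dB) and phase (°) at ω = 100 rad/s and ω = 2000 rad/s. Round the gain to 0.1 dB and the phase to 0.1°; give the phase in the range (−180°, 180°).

At ω = 100 rad/s:
zero (1 + j100·0.125) = 1 + j12.5 → |·| ≈ 12.54, ∠ ≈ 85.43°
pole (1 + j100·0.01) = 1 + j1 → |·| ≈ 1.4142, ∠ ≈ 45.00°
pole (1 + j100·0.005) = 1 + j0.5 → |·| ≈ 1.118, ∠ ≈ 26.57°
|G| = 0.2 · 12.54 / (1.4142 · 1.118) ≈ 1.5863
Gain = 20 log₁₀(1.5863) ≈ 4.01 dB
∠G = (85.43°) − (45.00° + 26.57°) = 13.86°

At ω = 2000 rad/s:
zero (1 + j2000·0.125) = 1 + j250 → |·| ≈ 250, ∠ ≈ 89.77°
pole (1 + j2000·0.01) = 1 + j20 → |·| ≈ 20.025, ∠ ≈ 87.14°
pole (1 + j2000·0.005) = 1 + j10 → |·| ≈ 10.05, ∠ ≈ 84.29°
|G| = 0.2 · 250 / (20.025 · 10.05) ≈ 0.24845
Gain = 20 log₁₀(0.24845) ≈ -12.10 dB
∠G = (89.77°) − (87.14° + 84.29°) = -81.66°

ω = 100: 4.0 dB, 13.9°; ω = 2000: -12.1 dB, -81.7°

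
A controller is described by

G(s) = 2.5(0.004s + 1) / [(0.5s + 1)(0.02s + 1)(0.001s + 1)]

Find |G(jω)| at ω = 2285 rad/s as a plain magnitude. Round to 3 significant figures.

At ω = 2285 rad/s:
zero (1 + j2285·0.004) = 1 + j9.14 → |·| ≈ 9.1945, ∠ ≈ 83.76°
pole (1 + j2285·0.5) = 1 + j1142.5 → |·| ≈ 1142.5, ∠ ≈ 89.95°
pole (1 + j2285·0.02) = 1 + j45.7 → |·| ≈ 45.711, ∠ ≈ 88.75°
pole (1 + j2285·0.001) = 1 + j2.285 → |·| ≈ 2.4942, ∠ ≈ 66.36°
|G| = 2.5 · 9.1945 / (1142.5 · 45.711 · 2.4942) ≈ 0.00017647

0.000176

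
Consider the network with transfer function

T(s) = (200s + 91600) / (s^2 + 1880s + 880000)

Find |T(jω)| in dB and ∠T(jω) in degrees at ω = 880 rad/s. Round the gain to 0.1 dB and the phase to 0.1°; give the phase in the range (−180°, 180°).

-18.4 dB, -23.8°

Substitute s = j880:
Numerator: 200(j880) + 91600 = 91600 + j176000
Denominator: (j880)^2 + 1880(j880) + 880000 = 105600 + j1654400
|N| = √(91600² + 176000²) ≈ 1.9841e+05, ∠N ≈ 62.51°
|D| = √(105600² + 1654400²) ≈ 1.6578e+06, ∠D ≈ 86.35°
|T| = 1.9841e+05 / 1.6578e+06 ≈ 0.11968
Gain = 20 log₁₀(0.11968) ≈ -18.44 dB
∠T = 62.51° − 86.35° = -23.84°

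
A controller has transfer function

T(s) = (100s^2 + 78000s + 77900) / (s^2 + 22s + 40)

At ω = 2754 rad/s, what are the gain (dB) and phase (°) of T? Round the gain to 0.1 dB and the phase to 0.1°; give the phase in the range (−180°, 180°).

Substitute s = j2754:
Numerator: 100(j2754)^2 + 78000(j2754) + 77900 = -758373700 + j214812000
Denominator: (j2754)^2 + 22(j2754) + 40 = -7584476 + j60588
|N| = √(758373700² + 214812000²) ≈ 7.8821e+08, ∠N ≈ 164.19°
|D| = √(7584476² + 60588²) ≈ 7.5847e+06, ∠D ≈ 179.54°
|T| = 7.8821e+08 / 7.5847e+06 ≈ 103.92
Gain = 20 log₁₀(103.92) ≈ 40.33 dB
∠T = 164.19° − 179.54° = -15.35°

40.3 dB, -15.4°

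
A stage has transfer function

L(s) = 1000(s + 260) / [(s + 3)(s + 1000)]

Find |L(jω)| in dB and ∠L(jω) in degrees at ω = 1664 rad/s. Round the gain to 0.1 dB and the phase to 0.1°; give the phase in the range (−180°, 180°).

At s = jω = j1664:
zero (s+260): 260 + j1664 → |·| = √(260²+1664²) = √2836496 ≈ 1684.2, ∠ = arctan(1664/260) ≈ 81.12°
pole (s+3): 3 + j1664 → |·| = √(3²+1664²) = √2768905 ≈ 1664, ∠ = arctan(1664/3) ≈ 89.90°
pole (s+1000): 1000 + j1664 → |·| = √(1000²+1664²) = √3768896 ≈ 1941.4, ∠ = arctan(1664/1000) ≈ 59.00°
|L| = 1000 · 1684.2 / 3.2305e+06 ≈ 0.52134
Gain = 20 log₁₀(0.52134) ≈ -5.66 dB
∠L = 81.12° − 148.90° = -67.78°

-5.7 dB, -67.8°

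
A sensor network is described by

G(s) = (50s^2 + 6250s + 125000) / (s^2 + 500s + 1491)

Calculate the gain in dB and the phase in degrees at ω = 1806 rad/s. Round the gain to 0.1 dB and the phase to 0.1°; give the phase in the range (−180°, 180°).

33.7 dB, 11.5°

Substitute s = j1806:
Numerator: 50(j1806)^2 + 6250(j1806) + 125000 = -162956800 + j11287500
Denominator: (j1806)^2 + 500(j1806) + 1491 = -3260145 + j903000
|N| = √(162956800² + 11287500²) ≈ 1.6335e+08, ∠N ≈ 176.04°
|D| = √(3260145² + 903000²) ≈ 3.3829e+06, ∠D ≈ 164.52°
|G| = 1.6335e+08 / 3.3829e+06 ≈ 48.287
Gain = 20 log₁₀(48.287) ≈ 33.68 dB
∠G = 176.04° − 164.52° = 11.52°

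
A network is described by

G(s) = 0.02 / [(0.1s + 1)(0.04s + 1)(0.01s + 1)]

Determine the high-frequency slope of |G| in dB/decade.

-60 dB/decade

Each pole contributes −20 dB/decade at high frequency; each zero contributes +20 dB/decade.
Net: 0 zero(s) − 3 pole(s) → -60 dB/decade.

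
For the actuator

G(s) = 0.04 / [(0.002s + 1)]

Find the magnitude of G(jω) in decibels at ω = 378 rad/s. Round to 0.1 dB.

At ω = 378 rad/s:
pole (1 + j378·0.002) = 1 + j0.756 → |·| ≈ 1.2536, ∠ ≈ 37.09°
|G| = 0.04 · 1 / (1.2536) ≈ 0.031908
Gain = 20 log₁₀(0.031908) ≈ -29.92 dB

-29.9 dB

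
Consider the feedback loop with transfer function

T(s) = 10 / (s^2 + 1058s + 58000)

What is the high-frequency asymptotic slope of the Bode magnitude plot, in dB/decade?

-40 dB/decade

Each pole contributes −20 dB/decade at high frequency; each zero contributes +20 dB/decade.
Net: 0 zero(s) − 2 pole(s) → -40 dB/decade.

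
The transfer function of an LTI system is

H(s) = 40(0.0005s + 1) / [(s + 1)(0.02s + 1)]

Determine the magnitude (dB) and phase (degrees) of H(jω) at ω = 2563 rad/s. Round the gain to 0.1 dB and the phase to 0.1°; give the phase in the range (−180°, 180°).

-66.1 dB, -126.8°

At ω = 2563 rad/s:
zero (1 + j2563·0.0005) = 1 + j1.2815 → |·| ≈ 1.6255, ∠ ≈ 52.03°
pole (1 + j2563·1) = 1 + j2563 → |·| ≈ 2563, ∠ ≈ 89.98°
pole (1 + j2563·0.02) = 1 + j51.26 → |·| ≈ 51.27, ∠ ≈ 88.88°
|H| = 40 · 1.6255 / (2563 · 51.27) ≈ 0.00049481
Gain = 20 log₁₀(0.00049481) ≈ -66.11 dB
∠H = (52.03°) − (89.98° + 88.88°) = -126.83°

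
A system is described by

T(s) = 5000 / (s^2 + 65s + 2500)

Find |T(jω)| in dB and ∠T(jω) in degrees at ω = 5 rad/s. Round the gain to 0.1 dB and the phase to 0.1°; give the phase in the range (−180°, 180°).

6.0 dB, -7.5°

At s = jω = j5:
quadratic: (j5)² + 65·j5 + 2500 = 2475 + j325 → |·| ≈ 2496.2, ∠ ≈ 7.48°
|T| = 5000 / 2496.2 ≈ 2.003
Gain = 20 log₁₀(2.003) ≈ 6.03 dB
∠T = 0.00° − 7.48° = -7.48°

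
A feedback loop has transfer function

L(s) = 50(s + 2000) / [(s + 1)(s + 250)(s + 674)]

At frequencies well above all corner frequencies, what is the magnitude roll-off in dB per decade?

Each pole contributes −20 dB/decade at high frequency; each zero contributes +20 dB/decade.
Net: 1 zero(s) − 3 pole(s) → -40 dB/decade.

-40 dB/decade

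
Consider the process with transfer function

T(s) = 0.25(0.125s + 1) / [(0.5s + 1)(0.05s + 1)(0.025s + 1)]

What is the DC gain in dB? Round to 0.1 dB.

-12.0 dB

T(0) = 0.25 · 1 / 1 = 0.25
20 log₁₀(0.25) ≈ -12.04 dB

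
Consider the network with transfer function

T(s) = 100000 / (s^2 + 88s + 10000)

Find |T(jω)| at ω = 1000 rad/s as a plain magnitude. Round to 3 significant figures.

At s = jω = j1000:
quadratic: (j1000)² + 88·j1000 + 10000 = -990000 + j88000 → |·| ≈ 9.939e+05, ∠ ≈ 174.92°
|T| = 100000 / 9.939e+05 ≈ 0.10061

0.101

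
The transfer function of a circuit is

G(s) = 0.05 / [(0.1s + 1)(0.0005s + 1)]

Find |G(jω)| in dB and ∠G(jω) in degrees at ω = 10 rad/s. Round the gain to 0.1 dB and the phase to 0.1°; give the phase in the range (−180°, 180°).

-29.0 dB, -45.3°

At ω = 10 rad/s:
pole (1 + j10·0.1) = 1 + j1 → |·| ≈ 1.4142, ∠ ≈ 45.00°
pole (1 + j10·0.0005) = 1 + j0.005 → |·| ≈ 1, ∠ ≈ 0.29°
|G| = 0.05 · 1 / (1.4142 · 1) ≈ 0.035356
Gain = 20 log₁₀(0.035356) ≈ -29.03 dB
∠G = (0°) − (45.00° + 0.29°) = -45.29°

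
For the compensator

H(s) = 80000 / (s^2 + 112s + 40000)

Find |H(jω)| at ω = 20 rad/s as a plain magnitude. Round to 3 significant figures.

2.02

At s = jω = j20:
quadratic: (j20)² + 112·j20 + 40000 = 39600 + j2240 → |·| ≈ 39663, ∠ ≈ 3.24°
|H| = 80000 / 39663 ≈ 2.017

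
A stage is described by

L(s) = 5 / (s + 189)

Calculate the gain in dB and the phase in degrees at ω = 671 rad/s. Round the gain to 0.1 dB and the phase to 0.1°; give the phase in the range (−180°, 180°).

At s = jω = j671:
pole (s+189): 189 + j671 → |·| = √(189²+671²) = √485962 ≈ 697.11, ∠ = arctan(671/189) ≈ 74.27°
|L| = 5 / 697.11 ≈ 0.0071725
Gain = 20 log₁₀(0.0071725) ≈ -42.89 dB
∠L = 0.00° − 74.27° = -74.27°

-42.9 dB, -74.3°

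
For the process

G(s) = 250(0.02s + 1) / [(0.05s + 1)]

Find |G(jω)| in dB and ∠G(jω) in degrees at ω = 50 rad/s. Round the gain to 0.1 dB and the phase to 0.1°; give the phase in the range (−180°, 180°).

42.4 dB, -23.2°

At ω = 50 rad/s:
zero (1 + j50·0.02) = 1 + j1 → |·| ≈ 1.4142, ∠ ≈ 45.00°
pole (1 + j50·0.05) = 1 + j2.5 → |·| ≈ 2.6926, ∠ ≈ 68.20°
|G| = 250 · 1.4142 / (2.6926) ≈ 131.3
Gain = 20 log₁₀(131.3) ≈ 42.37 dB
∠G = (45.00°) − (68.20°) = -23.20°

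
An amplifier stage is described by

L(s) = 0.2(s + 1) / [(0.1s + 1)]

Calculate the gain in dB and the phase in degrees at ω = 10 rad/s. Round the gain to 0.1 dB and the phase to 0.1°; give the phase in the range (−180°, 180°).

At ω = 10 rad/s:
zero (1 + j10·1) = 1 + j10 → |·| ≈ 10.05, ∠ ≈ 84.29°
pole (1 + j10·0.1) = 1 + j1 → |·| ≈ 1.4142, ∠ ≈ 45.00°
|L| = 0.2 · 10.05 / (1.4142) ≈ 1.4213
Gain = 20 log₁₀(1.4213) ≈ 3.05 dB
∠L = (84.29°) − (45.00°) = 39.29°

3.1 dB, 39.3°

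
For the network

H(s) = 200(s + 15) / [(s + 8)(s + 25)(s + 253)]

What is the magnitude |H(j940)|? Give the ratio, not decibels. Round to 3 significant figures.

0.000219

At s = jω = j940:
zero (s+15): 15 + j940 → |·| = √(15²+940²) = √883825 ≈ 940.12, ∠ = arctan(940/15) ≈ 89.09°
pole (s+8): 8 + j940 → |·| = √(8²+940²) = √883664 ≈ 940.03, ∠ = arctan(940/8) ≈ 89.51°
pole (s+25): 25 + j940 → |·| = √(25²+940²) = √884225 ≈ 940.33, ∠ = arctan(940/25) ≈ 88.48°
pole (s+253): 253 + j940 → |·| = √(253²+940²) = √947609 ≈ 973.45, ∠ = arctan(940/253) ≈ 74.94°
|H| = 200 · 940.12 / 8.6047e+08 ≈ 0.00021851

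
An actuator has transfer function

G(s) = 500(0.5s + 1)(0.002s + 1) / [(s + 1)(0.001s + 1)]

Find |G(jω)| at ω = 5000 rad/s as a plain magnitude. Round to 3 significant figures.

At ω = 5000 rad/s:
zero (1 + j5000·0.5) = 1 + j2500 → |·| ≈ 2500, ∠ ≈ 89.98°
zero (1 + j5000·0.002) = 1 + j10 → |·| ≈ 10.05, ∠ ≈ 84.29°
pole (1 + j5000·1) = 1 + j5000 → |·| ≈ 5000, ∠ ≈ 89.99°
pole (1 + j5000·0.001) = 1 + j5 → |·| ≈ 5.099, ∠ ≈ 78.69°
|G| = 500 · 2500 · 10.05 / (5000 · 5.099) ≈ 492.74

493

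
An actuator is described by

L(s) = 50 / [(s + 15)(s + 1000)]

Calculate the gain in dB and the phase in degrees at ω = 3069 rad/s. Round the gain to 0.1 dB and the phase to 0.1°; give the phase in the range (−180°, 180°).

At s = jω = j3069:
pole (s+15): 15 + j3069 → |·| = √(15²+3069²) = √9418986 ≈ 3069, ∠ = arctan(3069/15) ≈ 89.72°
pole (s+1000): 1000 + j3069 → |·| = √(1000²+3069²) = √10418761 ≈ 3227.8, ∠ = arctan(3069/1000) ≈ 71.95°
|L| = 50 / 9.9061e+06 ≈ 5.0474e-06
Gain = 20 log₁₀(5.0474e-06) ≈ -105.94 dB
∠L = 0.00° − 161.67° = -161.67°

-105.9 dB, -161.7°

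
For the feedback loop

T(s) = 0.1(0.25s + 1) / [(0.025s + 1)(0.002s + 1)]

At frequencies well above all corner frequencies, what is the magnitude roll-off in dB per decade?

Each pole contributes −20 dB/decade at high frequency; each zero contributes +20 dB/decade.
Net: 1 zero(s) − 2 pole(s) → -20 dB/decade.

-20 dB/decade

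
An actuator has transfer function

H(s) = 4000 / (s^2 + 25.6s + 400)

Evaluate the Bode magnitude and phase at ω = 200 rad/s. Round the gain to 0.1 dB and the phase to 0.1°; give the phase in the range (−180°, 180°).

-20.0 dB, -172.6°

At s = jω = j200:
quadratic: (j200)² + 25.6·j200 + 400 = -39600 + j5120 → |·| ≈ 39930, ∠ ≈ 172.63°
|H| = 4000 / 39930 ≈ 0.10018
Gain = 20 log₁₀(0.10018) ≈ -19.98 dB
∠H = 0.00° − 172.63° = -172.63°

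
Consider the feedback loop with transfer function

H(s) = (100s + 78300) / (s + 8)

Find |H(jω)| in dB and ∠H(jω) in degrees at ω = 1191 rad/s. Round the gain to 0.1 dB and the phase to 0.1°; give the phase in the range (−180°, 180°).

Substitute s = j1191:
Numerator: 100(j1191) + 78300 = 78300 + j119100
Denominator: (j1191) + 8 = 8 + j1191
|N| = √(78300² + 119100²) ≈ 1.4253e+05, ∠N ≈ 56.68°
|D| = √(8² + 1191²) ≈ 1191, ∠D ≈ 89.62°
|H| = 1.4253e+05 / 1191 ≈ 119.67
Gain = 20 log₁₀(119.67) ≈ 41.56 dB
∠H = 56.68° − 89.62° = -32.94°

41.6 dB, -32.9°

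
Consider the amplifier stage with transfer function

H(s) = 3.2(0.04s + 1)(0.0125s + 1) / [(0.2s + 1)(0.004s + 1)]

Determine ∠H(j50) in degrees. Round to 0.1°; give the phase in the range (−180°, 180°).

At ω = 50 rad/s:
zero (1 + j50·0.04) = 1 + j2 → |·| ≈ 2.2361, ∠ ≈ 63.43°
zero (1 + j50·0.0125) = 1 + j0.625 → |·| ≈ 1.1792, ∠ ≈ 32.01°
pole (1 + j50·0.2) = 1 + j10 → |·| ≈ 10.05, ∠ ≈ 84.29°
pole (1 + j50·0.004) = 1 + j0.2 → |·| ≈ 1.0198, ∠ ≈ 11.31°
∠H = (63.43° + 32.01°) − (84.29° + 11.31°) = -0.16°

-0.2°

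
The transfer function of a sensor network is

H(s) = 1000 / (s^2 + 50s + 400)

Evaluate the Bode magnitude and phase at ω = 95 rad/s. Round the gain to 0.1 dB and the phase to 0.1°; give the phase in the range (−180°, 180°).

Substitute s = j95:
Numerator: 1000 = 1000 + j0
Denominator: (j95)^2 + 50(j95) + 400 = -8625 + j4750
|N| = √(1000² + 0²) ≈ 1000, ∠N ≈ 0.00°
|D| = √(8625² + 4750²) ≈ 9846.5, ∠D ≈ 151.16°
|H| = 1000 / 9846.5 ≈ 0.10156
Gain = 20 log₁₀(0.10156) ≈ -19.87 dB
∠H = 0.00° − 151.16° = -151.16°

-19.9 dB, -151.2°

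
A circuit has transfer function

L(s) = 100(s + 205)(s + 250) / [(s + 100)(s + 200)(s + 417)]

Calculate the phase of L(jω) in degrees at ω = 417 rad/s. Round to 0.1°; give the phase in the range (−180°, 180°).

At s = jω = j417:
zero (s+205): 205 + j417 → |·| = √(205²+417²) = √215914 ≈ 464.67, ∠ = arctan(417/205) ≈ 63.82°
zero (s+250): 250 + j417 → |·| = √(250²+417²) = √236389 ≈ 486.2, ∠ = arctan(417/250) ≈ 59.06°
pole (s+100): 100 + j417 → |·| = √(100²+417²) = √183889 ≈ 428.82, ∠ = arctan(417/100) ≈ 76.51°
pole (s+200): 200 + j417 → |·| = √(200²+417²) = √213889 ≈ 462.48, ∠ = arctan(417/200) ≈ 64.38°
pole (s+417): 417 + j417 → |·| = √(417²+417²) = √347778 ≈ 589.73, ∠ = arctan(417/417) ≈ 45.00°
∠L = 122.88° − 185.89° = -63.01°

-63.0°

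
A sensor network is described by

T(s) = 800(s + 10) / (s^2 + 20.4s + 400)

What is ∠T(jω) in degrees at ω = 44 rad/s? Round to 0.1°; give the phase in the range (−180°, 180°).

At s = jω = j44:
zero (s+10): 10 + j44 → |·| = √(10²+44²) = √2036 ≈ 45.122, ∠ = arctan(44/10) ≈ 77.20°
quadratic: (j44)² + 20.4·j44 + 400 = -1536 + j897.6 → |·| ≈ 1779, ∠ ≈ 149.70°
∠T = 77.20° − 149.70° = -72.50°

-72.5°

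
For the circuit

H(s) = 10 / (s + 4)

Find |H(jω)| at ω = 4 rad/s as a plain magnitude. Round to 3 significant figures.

1.77

Substitute s = j4:
Numerator: 10 = 10 + j0
Denominator: (j4) + 4 = 4 + j4
|N| = √(10² + 0²) ≈ 10, ∠N ≈ 0.00°
|D| = √(4² + 4²) ≈ 5.6569, ∠D ≈ 45.00°
|H| = 10 / 5.6569 ≈ 1.7678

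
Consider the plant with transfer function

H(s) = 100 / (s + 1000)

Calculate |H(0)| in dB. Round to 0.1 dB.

H(0) = 100 / (1000) = 0.1
20 log₁₀(0.1) ≈ -20.00 dB

-20.0 dB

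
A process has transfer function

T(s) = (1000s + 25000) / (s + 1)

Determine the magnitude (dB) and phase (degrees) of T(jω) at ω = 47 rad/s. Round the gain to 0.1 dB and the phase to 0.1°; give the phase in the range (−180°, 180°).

Substitute s = j47:
Numerator: 1000(j47) + 25000 = 25000 + j47000
Denominator: (j47) + 1 = 1 + j47
|N| = √(25000² + 47000²) ≈ 53235, ∠N ≈ 61.99°
|D| = √(1² + 47²) ≈ 47.011, ∠D ≈ 88.78°
|T| = 53235 / 47.011 ≈ 1132.4
Gain = 20 log₁₀(1132.4) ≈ 61.08 dB
∠T = 61.99° − 88.78° = -26.79°

61.1 dB, -26.8°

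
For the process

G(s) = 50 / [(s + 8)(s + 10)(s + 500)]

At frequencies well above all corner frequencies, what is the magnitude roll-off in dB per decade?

-60 dB/decade

Each pole contributes −20 dB/decade at high frequency; each zero contributes +20 dB/decade.
Net: 0 zero(s) − 3 pole(s) → -60 dB/decade.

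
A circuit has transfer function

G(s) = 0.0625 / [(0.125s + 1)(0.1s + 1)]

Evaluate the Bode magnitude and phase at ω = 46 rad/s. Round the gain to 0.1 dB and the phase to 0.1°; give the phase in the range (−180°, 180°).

At ω = 46 rad/s:
pole (1 + j46·0.125) = 1 + j5.75 → |·| ≈ 5.8363, ∠ ≈ 80.13°
pole (1 + j46·0.1) = 1 + j4.6 → |·| ≈ 4.7074, ∠ ≈ 77.74°
|G| = 0.0625 · 1 / (5.8363 · 4.7074) ≈ 0.0022749
Gain = 20 log₁₀(0.0022749) ≈ -52.86 dB
∠G = (0°) − (80.13° + 77.74°) = -157.87°

-52.9 dB, -157.9°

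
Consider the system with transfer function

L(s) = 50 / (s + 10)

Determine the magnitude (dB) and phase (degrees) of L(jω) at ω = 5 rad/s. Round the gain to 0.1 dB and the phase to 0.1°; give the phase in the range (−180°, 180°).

13.0 dB, -26.6°

Substitute s = j5:
Numerator: 50 = 50 + j0
Denominator: (j5) + 10 = 10 + j5
|N| = √(50² + 0²) ≈ 50, ∠N ≈ 0.00°
|D| = √(10² + 5²) ≈ 11.18, ∠D ≈ 26.57°
|L| = 50 / 11.18 ≈ 4.4723
Gain = 20 log₁₀(4.4723) ≈ 13.01 dB
∠L = 0.00° − 26.57° = -26.57°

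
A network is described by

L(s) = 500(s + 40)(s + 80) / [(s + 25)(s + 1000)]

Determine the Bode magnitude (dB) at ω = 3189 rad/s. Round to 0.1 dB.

53.6 dB

At s = jω = j3189:
zero (s+40): 40 + j3189 → |·| = √(40²+3189²) = √10171321 ≈ 3189.3, ∠ = arctan(3189/40) ≈ 89.28°
zero (s+80): 80 + j3189 → |·| = √(80²+3189²) = √10176121 ≈ 3190, ∠ = arctan(3189/80) ≈ 88.56°
pole (s+25): 25 + j3189 → |·| = √(25²+3189²) = √10170346 ≈ 3189.1, ∠ = arctan(3189/25) ≈ 89.55°
pole (s+1000): 1000 + j3189 → |·| = √(1000²+3189²) = √11169721 ≈ 3342.1, ∠ = arctan(3189/1000) ≈ 72.59°
|L| = 500 · 1.0174e+07 / 1.0658e+07 ≈ 477.29
Gain = 20 log₁₀(477.29) ≈ 53.58 dB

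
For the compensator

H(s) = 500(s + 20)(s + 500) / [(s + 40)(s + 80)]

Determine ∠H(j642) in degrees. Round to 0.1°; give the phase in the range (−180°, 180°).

At s = jω = j642:
zero (s+20): 20 + j642 → |·| = √(20²+642²) = √412564 ≈ 642.31, ∠ = arctan(642/20) ≈ 88.22°
zero (s+500): 500 + j642 → |·| = √(500²+642²) = √662164 ≈ 813.73, ∠ = arctan(642/500) ≈ 52.09°
pole (s+40): 40 + j642 → |·| = √(40²+642²) = √413764 ≈ 643.24, ∠ = arctan(642/40) ≈ 86.43°
pole (s+80): 80 + j642 → |·| = √(80²+642²) = √418564 ≈ 646.97, ∠ = arctan(642/80) ≈ 82.90°
∠H = 140.31° − 169.33° = -29.02°

-29.0°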